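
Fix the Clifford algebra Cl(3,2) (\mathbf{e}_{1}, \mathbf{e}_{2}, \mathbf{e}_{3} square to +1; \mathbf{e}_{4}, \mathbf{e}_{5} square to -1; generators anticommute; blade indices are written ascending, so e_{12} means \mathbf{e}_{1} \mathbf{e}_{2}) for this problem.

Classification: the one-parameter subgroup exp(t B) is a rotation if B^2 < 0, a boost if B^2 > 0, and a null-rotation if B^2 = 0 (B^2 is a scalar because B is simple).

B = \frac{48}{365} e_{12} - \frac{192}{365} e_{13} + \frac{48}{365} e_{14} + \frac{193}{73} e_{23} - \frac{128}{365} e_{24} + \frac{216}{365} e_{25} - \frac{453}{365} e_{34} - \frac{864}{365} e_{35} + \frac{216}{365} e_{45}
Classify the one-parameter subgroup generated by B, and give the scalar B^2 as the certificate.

B^2 term by term: the squares give (\frac{48}{365})^2*(e_{12})^2 + (-\frac{192}{365})^2*(e_{13})^2 + (\frac{48}{365})^2*(e_{14})^2 + (\frac{193}{73})^2*(e_{23})^2 + (-\frac{128}{365})^2*(e_{24})^2 + (\frac{216}{365})^2*(e_{25})^2 + (-\frac{453}{365})^2*(e_{34})^2 + (-\frac{864}{365})^2*(e_{35})^2 + (\frac{216}{365})^2*(e_{45})^2 = \frac{2304}{133225}*(-1) + \frac{36864}{133225}*(-1) + \frac{2304}{133225}*(+1) + \frac{37249}{5329}*(-1) + \frac{16384}{133225}*(+1) + \frac{46656}{133225}*(+1) + \frac{205209}{133225}*(+1) + \frac{746496}{133225}*(+1) + \frac{46656}{133225}*(-1) = 0 (each basis 2-blade squares to minus the product of its generators' squares); cross terms between blades sharing an index anticommute and cancel; the commuting (index-disjoint) pairs give grade-4 terms 2*c*c'*(blade product), which cancel blade by blade — e_{1234}: -\frac{43488}{133225} - \frac{49152}{133225} + \frac{18528}{26645} = 0; e_{1235}: -\frac{82944}{133225} + \frac{82944}{133225} = 0; e_{1245}: \frac{20736}{133225} - \frac{20736}{133225} = 0; e_{1345}: -\frac{82944}{133225} + \frac{82944}{133225} = 0; e_{2345}: \frac{83376}{26645} - \frac{221184}{133225} - \frac{195696}{133225} = 0 — confirming B is simple. So B^2 = 0.
Answer: null-rotation, certificate B^2 = 0. Note: conjugating B changes its blade decomposition but never the scalar B^2 = 0, whose sign settles the classification.


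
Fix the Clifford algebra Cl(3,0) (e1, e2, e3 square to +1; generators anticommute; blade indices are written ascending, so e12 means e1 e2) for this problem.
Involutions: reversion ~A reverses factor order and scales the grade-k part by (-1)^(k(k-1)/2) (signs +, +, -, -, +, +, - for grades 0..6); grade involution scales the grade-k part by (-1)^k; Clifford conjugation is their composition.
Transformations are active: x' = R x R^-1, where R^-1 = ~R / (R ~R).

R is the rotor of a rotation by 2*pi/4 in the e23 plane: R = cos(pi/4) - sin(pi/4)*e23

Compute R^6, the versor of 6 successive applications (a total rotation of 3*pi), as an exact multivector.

Rotor phase runs at HALF the rotation angle; powers of one rotor simply add phase, so after 6 steps in e23 the phase is 6*pi/4 = 3*pi/2 and R^6 = cos(3*pi/2) - sin(3*pi/2)*e23.
cos(3*pi/2) = 0 and sin(3*pi/2) = -1, so R^6 = e23. The net rotation is 1*pi (after discarding 1 full turn, each of which contributes a factor -1 to the rotor); the rotor keeps the half-angle phase exactly.
Answer: e23


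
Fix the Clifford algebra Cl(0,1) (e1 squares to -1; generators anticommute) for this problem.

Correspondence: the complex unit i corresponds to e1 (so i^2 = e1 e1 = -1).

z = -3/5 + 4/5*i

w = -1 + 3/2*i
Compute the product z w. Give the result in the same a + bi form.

In blades: z = -3/5 + 4/5*e1, w = -1 + 3/2*e1.
Distribute z over w term by term (generator squares from the signature, products reordered to ascending indices): (-3/5)*w = 3/5 - 9/10*e1; (4/5*e1)*w = -6/5 - 4/5*e1.
Sum: -3/5 - 17/10*e1; translating back through the correspondence:
Answer: -3/5 - 17/10*i


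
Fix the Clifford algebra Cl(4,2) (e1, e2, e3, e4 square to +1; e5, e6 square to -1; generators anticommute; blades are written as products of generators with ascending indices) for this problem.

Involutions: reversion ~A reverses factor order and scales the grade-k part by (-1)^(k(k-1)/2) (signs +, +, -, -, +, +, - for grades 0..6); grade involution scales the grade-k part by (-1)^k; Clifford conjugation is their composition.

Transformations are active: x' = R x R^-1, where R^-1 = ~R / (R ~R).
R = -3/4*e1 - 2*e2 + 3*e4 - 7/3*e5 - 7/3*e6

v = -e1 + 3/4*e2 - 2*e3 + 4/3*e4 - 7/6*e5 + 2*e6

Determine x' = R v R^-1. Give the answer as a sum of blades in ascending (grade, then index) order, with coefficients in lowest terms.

~R = -3/4*e1 - 2*e2 + 3*e4 - 7/3*e5 - 7/3*e6, and R ~R = 385/144, so R^-1 = ~R / (385/144).
R v = 187/36 - 41/16*e1 e2 + 3/2*e1 e3 + 2*e1 e4 - 35/24*e1 e5 - 23/6*e1 e6 + 4*e2 e3 - 59/12*e2 e4 + 49/12*e2 e5 - 9/4*e2 e6 + 6*e3 e4 - 14/3*e3 e5 - 14/3*e3 e6 - 7/18*e4 e5 + 82/9*e4 e6 - 133/18*e5 e6
Answer: -67/35*e1 - 1193/140*e2 + 2*e3 + 1084/105*e4 - 79/10*e5 - 166/15*e6


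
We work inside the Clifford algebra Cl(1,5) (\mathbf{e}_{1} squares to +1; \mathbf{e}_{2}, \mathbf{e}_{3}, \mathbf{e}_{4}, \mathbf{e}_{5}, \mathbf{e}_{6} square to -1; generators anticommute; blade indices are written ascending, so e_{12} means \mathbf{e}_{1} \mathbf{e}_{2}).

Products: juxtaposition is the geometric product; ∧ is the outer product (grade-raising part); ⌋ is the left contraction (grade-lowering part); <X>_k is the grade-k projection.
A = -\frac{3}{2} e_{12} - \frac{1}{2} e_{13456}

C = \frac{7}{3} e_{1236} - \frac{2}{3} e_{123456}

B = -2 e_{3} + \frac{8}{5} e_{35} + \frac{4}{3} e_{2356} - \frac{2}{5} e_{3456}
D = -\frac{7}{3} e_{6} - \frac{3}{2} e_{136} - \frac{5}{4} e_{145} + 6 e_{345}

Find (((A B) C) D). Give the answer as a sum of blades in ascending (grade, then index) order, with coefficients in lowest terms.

step 1: \frac{1}{5} e_{1} + 3 e_{123} + \frac{2}{3} e_{124} - \frac{4}{5} e_{146} - \frac{12}{5} e_{1235} + 2 e_{1356} + e_{1456} + \frac{3}{5} e_{123456}
step 2: -\frac{2}{5} - 7 e_{6} + \frac{2}{3} e_{23} - \frac{4}{3} e_{24} + \frac{14}{3} e_{25} - \frac{7}{5} e_{45} + \frac{8}{5} e_{46} - \frac{28}{5} e_{56} + \frac{28}{15} e_{234} + \frac{8}{15} e_{235} + \frac{7}{15} e_{236} - \frac{14}{9} e_{346} - \frac{4}{9} e_{356} + 2 e_{456} + \frac{7}{3} e_{2345} - \frac{2}{15} e_{23456}
step 3: -\frac{49}{3} - \frac{7}{4} e_{1} + 14 e_{2} + \frac{42}{5} e_{3} + \frac{56}{15} e_{4} - \frac{196}{15} e_{5} + \frac{14}{15} e_{6} - \frac{7}{10} e_{12} - \frac{21}{2} e_{13} - \frac{7}{3} e_{14} - \frac{2}{3} e_{15} - \frac{5}{2} e_{16} + \frac{49}{45} e_{23} + \frac{16}{5} e_{24} - \frac{56}{5} e_{25} + \frac{4}{5} e_{26} - \frac{98}{27} e_{34} - \frac{28}{27} e_{35} + 12 e_{36} + \frac{14}{3} e_{45} + \frac{8}{3} e_{46} - \frac{28}{3} e_{56} + \frac{35}{12} e_{123} - \frac{35}{6} e_{124} - \frac{5}{3} e_{125} + e_{126} + \frac{12}{5} e_{134} - \frac{42}{5} e_{135} + \frac{3}{5} e_{136} + \frac{1}{2} e_{145} + 7 e_{146} + 2 e_{156} - 28 e_{234} - 8 e_{235} - \frac{14}{9} e_{236} - 4 e_{245} + \frac{28}{9} e_{246} - \frac{98}{9} e_{256} - \frac{12}{5} e_{345} - \frac{168}{5} e_{346} - \frac{48}{5} e_{356} + \frac{49}{15} e_{456} + \frac{2}{3} e_{1234} - \frac{7}{3} e_{1235} + \frac{1}{6} e_{1236} + \frac{1}{5} e_{1245} + \frac{14}{5} e_{1246} + \frac{4}{5} e_{1256} + 3 e_{1345} - \frac{5}{9} e_{1346} + \frac{35}{18} e_{1356} - \frac{35}{4} e_{1456} - \frac{14}{45} e_{2345} - \frac{196}{45} e_{2346} - \frac{56}{45} e_{2356} + \frac{14}{5} e_{2456} + 42 e_{3456} - \frac{5}{6} e_{12345} - 2 e_{12346} + 7 e_{12356} + \frac{7}{2} e_{12456} + \frac{21}{10} e_{13456} - \frac{49}{9} e_{23456} + \frac{7}{12} e_{123456}
Answer: -\frac{49}{3} - \frac{7}{4} e_{1} + 14 e_{2} + \frac{42}{5} e_{3} + \frac{56}{15} e_{4} - \frac{196}{15} e_{5} + \frac{14}{15} e_{6} - \frac{7}{10} e_{12} - \frac{21}{2} e_{13} - \frac{7}{3} e_{14} - \frac{2}{3} e_{15} - \frac{5}{2} e_{16} + \frac{49}{45} e_{23} + \frac{16}{5} e_{24} - \frac{56}{5} e_{25} + \frac{4}{5} e_{26} - \frac{98}{27} e_{34} - \frac{28}{27} e_{35} + 12 e_{36} + \frac{14}{3} e_{45} + \frac{8}{3} e_{46} - \frac{28}{3} e_{56} + \frac{35}{12} e_{123} - \frac{35}{6} e_{124} - \frac{5}{3} e_{125} + e_{126} + \frac{12}{5} e_{134} - \frac{42}{5} e_{135} + \frac{3}{5} e_{136} + \frac{1}{2} e_{145} + 7 e_{146} + 2 e_{156} - 28 e_{234} - 8 e_{235} - \frac{14}{9} e_{236} - 4 e_{245} + \frac{28}{9} e_{246} - \frac{98}{9} e_{256} - \frac{12}{5} e_{345} - \frac{168}{5} e_{346} - \frac{48}{5} e_{356} + \frac{49}{15} e_{456} + \frac{2}{3} e_{1234} - \frac{7}{3} e_{1235} + \frac{1}{6} e_{1236} + \frac{1}{5} e_{1245} + \frac{14}{5} e_{1246} + \frac{4}{5} e_{1256} + 3 e_{1345} - \frac{5}{9} e_{1346} + \frac{35}{18} e_{1356} - \frac{35}{4} e_{1456} - \frac{14}{45} e_{2345} - \frac{196}{45} e_{2346} - \frac{56}{45} e_{2356} + \frac{14}{5} e_{2456} + 42 e_{3456} - \frac{5}{6} e_{12345} - 2 e_{12346} + 7 e_{12356} + \frac{7}{2} e_{12456} + \frac{21}{10} e_{13456} - \frac{49}{9} e_{23456} + \frac{7}{12} e_{123456}


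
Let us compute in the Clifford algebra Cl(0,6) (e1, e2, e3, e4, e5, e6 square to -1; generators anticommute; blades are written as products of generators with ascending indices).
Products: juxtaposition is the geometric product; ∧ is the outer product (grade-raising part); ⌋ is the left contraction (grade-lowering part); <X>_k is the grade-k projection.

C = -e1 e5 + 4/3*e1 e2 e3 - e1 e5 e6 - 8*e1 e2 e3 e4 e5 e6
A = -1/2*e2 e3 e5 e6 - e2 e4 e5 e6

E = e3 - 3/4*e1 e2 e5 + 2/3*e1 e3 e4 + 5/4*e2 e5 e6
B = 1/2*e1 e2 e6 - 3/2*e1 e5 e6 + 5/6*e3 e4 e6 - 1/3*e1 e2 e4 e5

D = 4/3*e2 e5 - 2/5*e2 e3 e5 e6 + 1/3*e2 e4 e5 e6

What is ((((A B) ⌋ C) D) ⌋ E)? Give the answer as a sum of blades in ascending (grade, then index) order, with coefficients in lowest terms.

step 1: -1/3*e1 e6 - 3/4*e1 e2 e3 - 3/2*e1 e2 e4 + 1/4*e1 e3 e5 + 1/2*e1 e4 e5 + 5/6*e2 e3 e5 - 5/12*e2 e4 e5 + 1/6*e1 e3 e4 e6
step 2: -1 + 1/3*e5 - 4/3*e2 e5 - 10/3*e1 e3 e6 - 20/3*e1 e4 e6 - 4*e2 e3 e6 + 2*e2 e4 e6 - 12*e3 e5 e6 + 6*e4 e5 e6 - 8/3*e2 e3 e4 e5
step 3: 16/9 - 286/45*e2 - 34/15*e5 - 4/3*e2 e5 + 32/9*e3 e4 + 64/45*e3 e6 + 28/45*e4 e6 - 8/9*e1 e2 e5 - 8/5*e2 e3 e4 + 242/15*e2 e3 e6 - 73/9*e2 e4 e6 - 8/15*e3 e4 e5 - 16/3*e3 e5 e6 + 8/3*e4 e5 e6 + 2/5*e2 e3 e5 e6 - 1/3*e2 e4 e5 e6 + 34/9*e1 e2 e3 e4 e5 + 40/9*e1 e2 e3 e5 e6 + 80/9*e1 e2 e4 e5 e6
step 4: 2/3 - 91/27*e1 + 16/9*e3 + 5/3*e6 - 17/10*e1 e2 + 143/30*e1 e5 - 17/6*e2 e6 + 143/18*e5 e6 - 4/3*e1 e2 e5 + 32/27*e1 e3 e4 + 20/9*e2 e5 e6
Answer: 2/3 - 91/27*e1 + 16/9*e3 + 5/3*e6 - 17/10*e1 e2 + 143/30*e1 e5 - 17/6*e2 e6 + 143/18*e5 e6 - 4/3*e1 e2 e5 + 32/27*e1 e3 e4 + 20/9*e2 e5 e6


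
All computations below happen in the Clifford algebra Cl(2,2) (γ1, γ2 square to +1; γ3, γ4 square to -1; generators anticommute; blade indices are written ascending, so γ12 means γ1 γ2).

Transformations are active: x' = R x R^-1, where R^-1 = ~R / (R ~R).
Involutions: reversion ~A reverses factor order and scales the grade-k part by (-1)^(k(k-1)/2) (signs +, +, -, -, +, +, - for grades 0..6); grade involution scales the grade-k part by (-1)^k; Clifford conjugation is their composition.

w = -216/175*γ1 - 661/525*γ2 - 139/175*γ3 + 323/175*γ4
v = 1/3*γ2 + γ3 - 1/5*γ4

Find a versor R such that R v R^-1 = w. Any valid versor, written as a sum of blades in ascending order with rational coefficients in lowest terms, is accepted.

Since q(v) = q(w) = -209/225, the sum R = v + w = -216/175*γ1 - 162/175*γ2 + 36/175*γ3 + 288/175*γ4 does the job whenever invertible.
Answer: -216/175*γ1 - 162/175*γ2 + 36/175*γ3 + 288/175*γ4


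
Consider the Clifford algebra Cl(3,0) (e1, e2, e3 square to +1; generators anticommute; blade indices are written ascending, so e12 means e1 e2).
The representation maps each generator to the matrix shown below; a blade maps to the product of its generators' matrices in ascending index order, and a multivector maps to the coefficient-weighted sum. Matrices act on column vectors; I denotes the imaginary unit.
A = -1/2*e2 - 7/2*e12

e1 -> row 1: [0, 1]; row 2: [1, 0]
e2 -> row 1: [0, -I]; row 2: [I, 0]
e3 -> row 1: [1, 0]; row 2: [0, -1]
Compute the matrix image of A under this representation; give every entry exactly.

Bivector images (products of the table entries): rho(e12) = rho(e1)rho(e2) = row 1: [I, 0]; row 2: [0, -I].
M = (-1/2)*rho(e2) + (-7/2)*rho(e12), summed entrywise:
Answer: row 1: [-7*I/2, I/2]; row 2: [-I/2, 7*I/2]


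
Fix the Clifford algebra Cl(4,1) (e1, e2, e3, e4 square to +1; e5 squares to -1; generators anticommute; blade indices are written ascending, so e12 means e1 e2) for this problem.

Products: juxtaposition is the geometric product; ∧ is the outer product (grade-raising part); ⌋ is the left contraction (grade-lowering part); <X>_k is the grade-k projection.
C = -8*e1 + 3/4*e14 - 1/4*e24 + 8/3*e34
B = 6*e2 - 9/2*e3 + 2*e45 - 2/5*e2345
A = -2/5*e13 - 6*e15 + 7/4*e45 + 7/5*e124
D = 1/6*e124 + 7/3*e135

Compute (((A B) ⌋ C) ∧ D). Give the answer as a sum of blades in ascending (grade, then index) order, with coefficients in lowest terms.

step 1: 7/2 + 9/5*e1 - 102/5*e14 - 7/10*e23 + 12/5*e123 + 194/5*e125 - 689/25*e135 + 21/2*e245 - 63/8*e345 + 87/10*e1234 - 4/25*e1245 - 4/5*e1345
step 2: 9/10 - 28*e1 + 27/20*e4 + 21/8*e14 - 7/8*e24 + 28/3*e34
step 3: 3/20*e124 + 21/10*e135 + 63/20*e1345 + 49/24*e12345
Answer: 3/20*e124 + 21/10*e135 + 63/20*e1345 + 49/24*e12345


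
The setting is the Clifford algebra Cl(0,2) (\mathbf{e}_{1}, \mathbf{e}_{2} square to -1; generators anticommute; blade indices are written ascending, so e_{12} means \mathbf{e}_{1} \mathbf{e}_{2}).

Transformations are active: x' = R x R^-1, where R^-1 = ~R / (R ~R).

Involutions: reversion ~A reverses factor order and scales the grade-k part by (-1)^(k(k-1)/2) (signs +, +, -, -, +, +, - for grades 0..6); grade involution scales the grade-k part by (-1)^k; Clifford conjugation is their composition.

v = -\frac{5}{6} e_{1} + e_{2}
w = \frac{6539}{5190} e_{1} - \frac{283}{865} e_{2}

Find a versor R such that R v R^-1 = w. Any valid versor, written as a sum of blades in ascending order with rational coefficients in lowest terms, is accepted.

Key observation: q(v) = q(w) = -\frac{61}{36} (sandwiches preserve the norm), so R = v + w = \frac{369}{865} e_{1} + \frac{582}{865} e_{2} works whenever it is invertible — the component of v along it is kept and (v - w)/2 reverses, sending v to w.
Answer: \frac{369}{865} e_{1} + \frac{582}{865} e_{2}


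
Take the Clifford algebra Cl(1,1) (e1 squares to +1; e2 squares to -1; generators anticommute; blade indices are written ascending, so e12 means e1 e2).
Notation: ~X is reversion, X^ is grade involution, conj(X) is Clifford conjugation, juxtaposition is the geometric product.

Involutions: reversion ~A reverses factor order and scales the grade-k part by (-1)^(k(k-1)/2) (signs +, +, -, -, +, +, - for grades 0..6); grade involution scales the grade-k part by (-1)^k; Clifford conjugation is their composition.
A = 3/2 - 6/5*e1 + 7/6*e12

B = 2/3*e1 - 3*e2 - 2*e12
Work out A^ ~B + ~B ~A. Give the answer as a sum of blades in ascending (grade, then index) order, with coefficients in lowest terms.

first term: 47/15 + 9/2*e1 - 259/90*e2 - 3/5*e12
second term: -47/15 + 9/2*e1 - 259/90*e2 - 3/5*e12
Answer: 9*e1 - 259/45*e2 - 6/5*e12


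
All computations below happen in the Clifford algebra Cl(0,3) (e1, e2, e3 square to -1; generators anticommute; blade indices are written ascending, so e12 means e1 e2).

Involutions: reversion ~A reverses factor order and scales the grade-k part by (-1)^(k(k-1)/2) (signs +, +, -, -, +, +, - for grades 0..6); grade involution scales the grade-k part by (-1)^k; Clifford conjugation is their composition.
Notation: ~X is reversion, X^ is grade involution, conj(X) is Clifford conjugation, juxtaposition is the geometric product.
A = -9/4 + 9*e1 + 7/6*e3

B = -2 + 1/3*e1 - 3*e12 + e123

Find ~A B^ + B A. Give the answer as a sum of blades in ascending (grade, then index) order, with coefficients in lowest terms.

first term: 15/2 - 69/4*e1 + 27*e2 - 7/3*e3 + 95/12*e12 + 7/18*e13 + 9*e23 - 5/4*e123
second term: 3/2 - 75/4*e1 - 27*e2 - 7/3*e3 + 67/12*e12 + 7/18*e13 - 9*e23 - 23/4*e123
Answer: 9 - 36*e1 - 14/3*e3 + 27/2*e12 + 7/9*e13 - 7*e123


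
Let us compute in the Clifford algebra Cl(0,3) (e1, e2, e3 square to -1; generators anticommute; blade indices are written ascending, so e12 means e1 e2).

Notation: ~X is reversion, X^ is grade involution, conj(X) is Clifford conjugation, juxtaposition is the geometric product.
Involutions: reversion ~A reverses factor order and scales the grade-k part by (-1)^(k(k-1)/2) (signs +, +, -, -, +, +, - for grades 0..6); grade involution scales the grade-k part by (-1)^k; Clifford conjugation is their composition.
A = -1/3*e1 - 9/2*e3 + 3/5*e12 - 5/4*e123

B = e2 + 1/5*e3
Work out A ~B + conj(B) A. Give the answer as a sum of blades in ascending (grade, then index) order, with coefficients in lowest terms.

first term: 9/10 - 3/5*e1 - 1/12*e12 - 79/60*e13 + 9/2*e23 + 3/25*e123
second term: -9/10 - 3/5*e1 - 7/12*e12 + 71/60*e13 + 9/2*e23 - 3/25*e123
Answer: -6/5*e1 - 2/3*e12 - 2/15*e13 + 9*e23


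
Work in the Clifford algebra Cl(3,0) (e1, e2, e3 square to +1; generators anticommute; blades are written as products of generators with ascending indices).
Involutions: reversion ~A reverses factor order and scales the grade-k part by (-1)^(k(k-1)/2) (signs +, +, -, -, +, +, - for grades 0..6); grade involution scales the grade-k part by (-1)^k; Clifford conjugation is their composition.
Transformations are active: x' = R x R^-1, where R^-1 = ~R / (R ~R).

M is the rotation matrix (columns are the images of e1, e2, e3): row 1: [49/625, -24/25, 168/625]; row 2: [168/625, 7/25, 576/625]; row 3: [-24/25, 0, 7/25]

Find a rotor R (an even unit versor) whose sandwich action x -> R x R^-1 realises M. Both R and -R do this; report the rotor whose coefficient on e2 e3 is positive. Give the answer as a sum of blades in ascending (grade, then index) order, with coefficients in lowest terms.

Method: write R = a + b12*e1 e2 + b13*e1 e3 + b23*e2 e3 with a^2 + b12^2 + b13^2 + b23^2 = 1 (so R^-1 = ~R). Expanding the columns R e_j ~R gives tr M = 4a^2 - 1 and, from the antisymmetric part, M21 - M12 = -4a*b12, M13 - M31 = 4a*b13, M32 - M23 = -4a*b23.
Here tr M = 399/625, so a^2 = (1 + tr M)/4 = 256/625 and a = ±16/25. Taking a = 16/25: M21 - M12 = 768/625, M13 - M31 = 768/625, M32 - M23 = -576/625, giving b12 = -12/25, b13 = 12/25, b23 = 9/25, i.e. R = 16/25 - 12/25*e1 e2 + 12/25*e1 e3 + 9/25*e2 e3.
Its e2 e3 coefficient is already positive.
Answer: 16/25 - 12/25*e1 e2 + 12/25*e1 e3 + 9/25*e2 e3. Uniqueness: Spin(3) -> SO(3) maps R and -R to the same rotation of trace 399/625; fixing the sign of the e2 e3 coefficient removes the ambiguity.


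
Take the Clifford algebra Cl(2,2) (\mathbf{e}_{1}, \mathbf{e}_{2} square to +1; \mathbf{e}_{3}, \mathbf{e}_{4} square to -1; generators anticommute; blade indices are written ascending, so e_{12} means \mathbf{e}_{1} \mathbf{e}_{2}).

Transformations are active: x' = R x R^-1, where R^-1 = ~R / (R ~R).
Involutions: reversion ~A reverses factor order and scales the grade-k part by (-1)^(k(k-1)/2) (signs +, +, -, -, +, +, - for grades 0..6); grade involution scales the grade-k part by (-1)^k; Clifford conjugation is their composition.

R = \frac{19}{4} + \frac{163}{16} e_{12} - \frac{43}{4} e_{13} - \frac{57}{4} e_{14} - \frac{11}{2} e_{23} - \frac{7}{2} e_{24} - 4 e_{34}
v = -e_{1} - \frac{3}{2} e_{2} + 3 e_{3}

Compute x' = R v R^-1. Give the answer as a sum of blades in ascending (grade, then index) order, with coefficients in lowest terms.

~R = \frac{19}{4} - \frac{163}{16} e_{12} + \frac{43}{4} e_{13} + \frac{57}{4} e_{14} + \frac{11}{2} e_{23} + \frac{7}{2} e_{24} + 4 e_{34}, and R ~R = -\frac{56007}{256}, so R^-1 = ~R / (-\frac{56007}{256}).
R v = \frac{391}{32} e_{1} + \frac{313}{16} e_{2} - \frac{19}{4} e_{3} - \frac{63}{2} e_{4} + \frac{319}{16} e_{123} - \frac{143}{8} e_{124} + \frac{187}{4} e_{134} + \frac{33}{2} e_{234}
Answer: \frac{4663}{2667} e_{1} + \frac{33031}{37338} e_{2} + \frac{36731}{18669} e_{3} - \frac{44644}{18669} e_{4}


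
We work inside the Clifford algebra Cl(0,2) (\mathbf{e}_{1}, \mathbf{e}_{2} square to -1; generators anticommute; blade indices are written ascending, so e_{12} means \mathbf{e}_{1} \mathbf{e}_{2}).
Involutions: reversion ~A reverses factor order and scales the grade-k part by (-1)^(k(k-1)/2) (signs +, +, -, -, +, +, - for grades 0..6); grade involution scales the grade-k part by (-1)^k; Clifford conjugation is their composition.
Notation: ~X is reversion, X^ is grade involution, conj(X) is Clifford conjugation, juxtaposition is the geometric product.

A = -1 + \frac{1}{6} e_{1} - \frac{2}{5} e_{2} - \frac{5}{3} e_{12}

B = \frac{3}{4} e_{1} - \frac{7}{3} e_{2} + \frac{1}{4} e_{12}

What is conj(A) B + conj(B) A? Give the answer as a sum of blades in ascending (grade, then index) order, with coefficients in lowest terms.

first term: \frac{77}{120} + \frac{583}{180} e_{1} + \frac{29}{8} e_{2} - \frac{29}{180} e_{12}
second term: \frac{77}{120} - \frac{583}{180} e_{1} - \frac{29}{8} e_{2} + \frac{29}{180} e_{12}
Answer: \frac{77}{60}


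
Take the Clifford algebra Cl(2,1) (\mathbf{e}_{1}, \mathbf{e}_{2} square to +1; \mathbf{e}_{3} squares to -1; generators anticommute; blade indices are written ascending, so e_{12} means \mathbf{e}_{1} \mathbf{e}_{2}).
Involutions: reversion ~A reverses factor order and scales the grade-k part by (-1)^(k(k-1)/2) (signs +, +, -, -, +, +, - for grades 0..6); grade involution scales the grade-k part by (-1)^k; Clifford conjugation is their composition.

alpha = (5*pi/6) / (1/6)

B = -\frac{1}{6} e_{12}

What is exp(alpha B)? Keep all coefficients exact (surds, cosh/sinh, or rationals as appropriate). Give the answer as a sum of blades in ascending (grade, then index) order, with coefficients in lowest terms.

B^2 = (-\frac{1}{6})^2*(e_{12})^2 = \frac{1}{36}*(-1) = -\frac{1}{36} (a basis 2-blade squares to minus the product of its generators' squares).
B^2 = -\frac{1}{36} — B^2 < 0, so the exponential closes trigonometrically: l = \frac{1}{6}, alpha*l = \frac{5 \pi}{6}, so exp(alpha B) = cos(\frac{5 \pi}{6}) + (sin(\frac{5 \pi}{6})/(\frac{1}{6}))*B = - \frac{\sqrt{3}}{2} + (3)*B.
Answer: - \frac{\sqrt{3}}{2} - \frac{1}{2} e_{12}


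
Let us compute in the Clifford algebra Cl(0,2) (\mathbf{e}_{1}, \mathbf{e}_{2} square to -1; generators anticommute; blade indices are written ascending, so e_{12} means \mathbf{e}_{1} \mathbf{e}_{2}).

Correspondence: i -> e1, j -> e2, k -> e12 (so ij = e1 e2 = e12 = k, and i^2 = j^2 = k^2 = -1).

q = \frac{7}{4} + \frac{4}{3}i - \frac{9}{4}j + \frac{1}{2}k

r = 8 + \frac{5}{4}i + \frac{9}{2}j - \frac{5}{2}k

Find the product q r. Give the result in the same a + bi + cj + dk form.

In blades: q = \frac{7}{4} + \frac{4}{3} e_{1} - \frac{9}{4} e_{2} + \frac{1}{2} e_{12}, r = 8 + \frac{5}{4} e_{1} + \frac{9}{2} e_{2} - \frac{5}{2} e_{12}.
Distribute q over r term by term (generator squares from the signature, products reordered to ascending indices): (\frac{7}{4})*r = 14 + \frac{35}{16} e_{1} + \frac{63}{8} e_{2} - \frac{35}{8} e_{12}; (\frac{4}{3} e_{1})*r = -\frac{5}{3} + \frac{32}{3} e_{1} + \frac{10}{3} e_{2} + 6 e_{12}; (-\frac{9}{4} e_{2})*r = \frac{81}{8} + \frac{45}{8} e_{1} - 18 e_{2} + \frac{45}{16} e_{12}; (\frac{1}{2} e_{12})*r = \frac{5}{4} - \frac{9}{4} e_{1} + \frac{5}{8} e_{2} + 4 e_{12}.
Sum: \frac{569}{24} + \frac{779}{48} e_{1} - \frac{37}{6} e_{2} + \frac{135}{16} e_{12}; translating back through the correspondence:
Answer: \frac{569}{24} + \frac{779}{48}i - \frac{37}{6}j + \frac{135}{16}k


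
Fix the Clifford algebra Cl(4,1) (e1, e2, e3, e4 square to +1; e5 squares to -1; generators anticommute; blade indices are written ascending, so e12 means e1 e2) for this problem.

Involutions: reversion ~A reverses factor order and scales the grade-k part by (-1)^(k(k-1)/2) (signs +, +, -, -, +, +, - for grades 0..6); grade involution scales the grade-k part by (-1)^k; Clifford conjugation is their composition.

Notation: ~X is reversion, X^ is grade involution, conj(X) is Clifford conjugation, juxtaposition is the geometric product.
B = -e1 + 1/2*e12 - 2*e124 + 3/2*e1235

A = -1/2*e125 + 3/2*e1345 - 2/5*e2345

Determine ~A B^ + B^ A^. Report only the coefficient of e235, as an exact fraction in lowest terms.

first term: -3/4*e3 - 1/4*e5 - 3/5*e14 - 9/4*e24 + 1/2*e25 + e45 - 4/5*e135 - 3*e235 - 3/2*e345 + 1/5*e1345 + 3/4*e2345 - 2/5*e12345
second term: 3/4*e3 - 1/4*e5 + 3/5*e14 + 9/4*e24 + 1/2*e25 - e45 - 4/5*e135 - 3*e235 + 3/2*e345 - 1/5*e1345 - 3/4*e2345 - 2/5*e12345
Answer: -6


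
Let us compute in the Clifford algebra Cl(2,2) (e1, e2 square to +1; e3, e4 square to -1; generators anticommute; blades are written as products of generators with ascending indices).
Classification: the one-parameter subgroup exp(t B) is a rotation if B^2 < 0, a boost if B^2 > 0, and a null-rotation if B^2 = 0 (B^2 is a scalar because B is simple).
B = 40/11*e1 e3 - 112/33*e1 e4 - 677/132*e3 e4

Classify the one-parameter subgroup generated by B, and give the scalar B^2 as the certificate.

B^2 term by term: the squares give (40/11)^2*(e1 e3)^2 + (-112/33)^2*(e1 e4)^2 + (-677/132)^2*(e3 e4)^2 = 1600/121*(+1) + 12544/1089*(+1) + 458329/17424*(-1) = -25/16 (each basis 2-blade squares to minus the product of its generators' squares); cross terms between blades sharing an index anticommute and cancel. So B^2 = -25/16.
Answer: rotation, certificate B^2 = -25/16. No conjugation can change B^2 = -25/16; the sign gives the class.


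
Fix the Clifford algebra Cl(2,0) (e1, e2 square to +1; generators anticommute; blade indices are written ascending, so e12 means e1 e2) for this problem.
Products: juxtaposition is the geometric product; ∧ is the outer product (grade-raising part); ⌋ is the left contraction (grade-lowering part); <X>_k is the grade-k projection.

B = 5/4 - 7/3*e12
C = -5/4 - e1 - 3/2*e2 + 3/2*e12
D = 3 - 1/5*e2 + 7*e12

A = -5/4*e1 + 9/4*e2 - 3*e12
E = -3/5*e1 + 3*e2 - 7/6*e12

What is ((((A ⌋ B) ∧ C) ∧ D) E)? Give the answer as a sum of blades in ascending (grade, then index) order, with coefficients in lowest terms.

step 1: -7 + 21/4*e1 + 35/12*e2
step 2: 35/4 + 7/16*e1 + 329/48*e2 - 371/24*e12
step 3: 105/4 + 21/16*e1 + 301/16*e2 + 1183/80*e12
step 4: 34993/480 + 24269/480*e1 + 68873/800*e2 - 77/5*e12
Answer: 34993/480 + 24269/480*e1 + 68873/800*e2 - 77/5*e12


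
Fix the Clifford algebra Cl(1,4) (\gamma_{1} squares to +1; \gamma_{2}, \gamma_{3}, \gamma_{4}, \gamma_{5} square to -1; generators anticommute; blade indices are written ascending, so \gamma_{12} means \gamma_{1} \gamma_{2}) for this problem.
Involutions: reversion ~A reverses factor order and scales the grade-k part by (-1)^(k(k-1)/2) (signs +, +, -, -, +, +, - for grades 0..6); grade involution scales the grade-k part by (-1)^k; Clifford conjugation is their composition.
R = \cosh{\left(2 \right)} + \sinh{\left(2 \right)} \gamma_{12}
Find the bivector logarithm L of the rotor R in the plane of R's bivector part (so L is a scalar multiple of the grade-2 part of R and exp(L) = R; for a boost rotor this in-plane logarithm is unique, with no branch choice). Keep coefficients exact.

The scalar part of R is \cosh{\left(2 \right)}, so cosh pins the rapidity up to sign — the sign comes from the bivector part; dividing that part by sinh of the rapidity yields the plane, and the in-plane L = rapidity * plane is unique because the two sign choices cancel.
Concretely: cosh(rapidity) = \cosh{\left(2 \right)} gives rapidity = ±2, and since rapidity/sinh(rapidity) is even the sign is immaterial: L = (rapidity/sinh(rapidity)) * <R>_2 = (\frac{2}{\sinh{\left(2 \right)}}) * <R>_2.
Answer: 2 \gamma_{12}


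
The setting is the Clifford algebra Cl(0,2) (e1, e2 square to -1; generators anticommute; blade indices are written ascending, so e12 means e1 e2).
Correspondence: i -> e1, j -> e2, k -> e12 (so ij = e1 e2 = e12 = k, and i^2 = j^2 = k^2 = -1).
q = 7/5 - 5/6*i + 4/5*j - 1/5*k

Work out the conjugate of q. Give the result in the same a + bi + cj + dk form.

In blades: q = 7/5 - 5/6*e1 + 4/5*e2 - 1/5*e12.
Conjugation here is Clifford conjugation: the scalar is fixed and the grade-1 and grade-2 blades all flip sign, giving 7/5 + 5/6*e1 - 4/5*e2 + 1/5*e12; translating back:
Answer: 7/5 + 5/6*i - 4/5*j + 1/5*k


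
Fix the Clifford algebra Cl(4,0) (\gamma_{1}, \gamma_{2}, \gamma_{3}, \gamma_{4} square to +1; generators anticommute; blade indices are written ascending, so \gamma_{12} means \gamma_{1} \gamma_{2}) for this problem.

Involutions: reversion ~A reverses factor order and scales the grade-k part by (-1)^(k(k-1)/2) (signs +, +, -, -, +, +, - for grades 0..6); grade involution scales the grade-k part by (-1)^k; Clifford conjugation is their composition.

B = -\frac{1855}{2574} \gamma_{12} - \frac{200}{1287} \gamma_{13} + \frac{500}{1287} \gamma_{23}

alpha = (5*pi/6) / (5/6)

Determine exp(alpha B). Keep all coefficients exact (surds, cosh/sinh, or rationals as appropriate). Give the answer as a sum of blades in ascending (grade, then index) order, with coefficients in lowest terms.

B^2 term by term: the squares give (-\frac{1855}{2574})^2*(\gamma_{12})^2 + (-\frac{200}{1287})^2*(\gamma_{13})^2 + (\frac{500}{1287})^2*(\gamma_{23})^2 = \frac{3441025}{6625476}*(-1) + \frac{40000}{1656369}*(-1) + \frac{250000}{1656369}*(-1) = -\frac{25}{36} (each basis 2-blade squares to minus the product of its generators' squares); cross terms between blades sharing an index anticommute and cancel. So B^2 = -\frac{25}{36}.
B^2 = -\frac{25}{36} — a negative square means the series sums to a rotation: l = \frac{5}{6}, alpha*l = \frac{5 \pi}{6}, so exp(alpha B) = cos(\frac{5 \pi}{6}) + (sin(\frac{5 \pi}{6})/(\frac{5}{6}))*B = - \frac{\sqrt{3}}{2} + (\frac{3}{5})*B.
Answer: - \frac{\sqrt{3}}{2} - \frac{371}{858} \gamma_{12} - \frac{40}{429} \gamma_{13} + \frac{100}{429} \gamma_{23}


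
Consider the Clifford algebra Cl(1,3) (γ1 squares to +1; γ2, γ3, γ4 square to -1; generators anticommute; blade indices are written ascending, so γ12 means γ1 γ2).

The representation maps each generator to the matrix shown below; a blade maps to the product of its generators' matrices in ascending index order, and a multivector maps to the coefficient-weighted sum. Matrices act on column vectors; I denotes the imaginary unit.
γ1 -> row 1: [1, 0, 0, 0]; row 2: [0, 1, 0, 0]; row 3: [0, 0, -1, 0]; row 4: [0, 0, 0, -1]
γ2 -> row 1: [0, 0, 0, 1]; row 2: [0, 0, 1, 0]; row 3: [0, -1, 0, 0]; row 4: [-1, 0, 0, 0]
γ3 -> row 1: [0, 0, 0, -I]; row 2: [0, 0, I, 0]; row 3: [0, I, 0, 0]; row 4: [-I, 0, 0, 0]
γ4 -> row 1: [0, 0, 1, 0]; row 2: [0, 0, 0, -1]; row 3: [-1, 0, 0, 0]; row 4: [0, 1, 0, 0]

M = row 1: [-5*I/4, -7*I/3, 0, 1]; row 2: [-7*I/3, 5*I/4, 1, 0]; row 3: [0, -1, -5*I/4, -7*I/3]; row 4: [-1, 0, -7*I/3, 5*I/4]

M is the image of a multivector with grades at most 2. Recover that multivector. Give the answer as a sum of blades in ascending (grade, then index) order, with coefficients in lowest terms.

Method: the blade images are trace-orthogonal — tr(rho(e_A) rho(e_B)^-1) = 4 if A = B and 0 otherwise — and rho(e_A)^-1 = (e_A)^2 * rho(e_A) with (e_A)^2 = +1 or -1, so the coefficient of e_A in the preimage is (e_A)^2 * tr(M rho(e_A))/4.
Nonzero projections over blades of grade <= 2: γ2: (γ2)^2 = -1, tr(M rho(γ2)) = -4, coefficient 1; γ23: (γ23)^2 = -1, tr(M rho(γ23)) = -5, coefficient 5/4; γ34: (γ34)^2 = -1, tr(M rho(γ34)) = -28/3, coefficient 7/3. Every other blade of grade <= 2 projects to 0.
Answer: γ2 + 5/4*γ23 + 7/3*γ34


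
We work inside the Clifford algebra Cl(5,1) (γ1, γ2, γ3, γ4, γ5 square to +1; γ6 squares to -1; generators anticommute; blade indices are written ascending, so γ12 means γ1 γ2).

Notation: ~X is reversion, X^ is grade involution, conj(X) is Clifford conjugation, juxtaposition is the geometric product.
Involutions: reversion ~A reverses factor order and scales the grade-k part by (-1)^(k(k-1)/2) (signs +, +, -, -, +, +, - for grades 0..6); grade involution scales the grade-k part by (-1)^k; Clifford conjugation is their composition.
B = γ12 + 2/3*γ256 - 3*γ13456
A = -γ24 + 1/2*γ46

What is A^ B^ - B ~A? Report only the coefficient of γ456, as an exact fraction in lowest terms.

first term: γ14 - 3/2*γ135 - 1/3*γ245 - 2/3*γ456 + 1/2*γ1246 + 3*γ12356
second term: γ14 - 3/2*γ135 + 1/3*γ245 + 2/3*γ456 - 1/2*γ1246 - 3*γ12356
Answer: -4/3


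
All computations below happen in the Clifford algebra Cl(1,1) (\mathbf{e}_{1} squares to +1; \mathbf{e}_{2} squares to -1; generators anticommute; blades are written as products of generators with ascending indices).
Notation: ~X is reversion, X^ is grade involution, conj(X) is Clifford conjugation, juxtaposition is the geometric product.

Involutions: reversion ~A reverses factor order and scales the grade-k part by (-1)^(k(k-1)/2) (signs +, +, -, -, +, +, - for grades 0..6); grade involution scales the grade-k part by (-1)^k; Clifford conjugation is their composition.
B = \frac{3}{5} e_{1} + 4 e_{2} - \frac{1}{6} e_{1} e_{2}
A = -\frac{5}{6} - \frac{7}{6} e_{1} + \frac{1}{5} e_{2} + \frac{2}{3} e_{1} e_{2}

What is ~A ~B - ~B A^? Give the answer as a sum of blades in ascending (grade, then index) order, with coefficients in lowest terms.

first term: -\frac{29}{18} + \frac{11}{5} e_{1} - \frac{563}{180} e_{2} - \frac{4433}{900} e_{1} e_{2}
second term: \frac{29}{18} + \frac{11}{5} e_{1} - \frac{563}{180} e_{2} - \frac{4433}{900} e_{1} e_{2}
Answer: -\frac{29}{9}


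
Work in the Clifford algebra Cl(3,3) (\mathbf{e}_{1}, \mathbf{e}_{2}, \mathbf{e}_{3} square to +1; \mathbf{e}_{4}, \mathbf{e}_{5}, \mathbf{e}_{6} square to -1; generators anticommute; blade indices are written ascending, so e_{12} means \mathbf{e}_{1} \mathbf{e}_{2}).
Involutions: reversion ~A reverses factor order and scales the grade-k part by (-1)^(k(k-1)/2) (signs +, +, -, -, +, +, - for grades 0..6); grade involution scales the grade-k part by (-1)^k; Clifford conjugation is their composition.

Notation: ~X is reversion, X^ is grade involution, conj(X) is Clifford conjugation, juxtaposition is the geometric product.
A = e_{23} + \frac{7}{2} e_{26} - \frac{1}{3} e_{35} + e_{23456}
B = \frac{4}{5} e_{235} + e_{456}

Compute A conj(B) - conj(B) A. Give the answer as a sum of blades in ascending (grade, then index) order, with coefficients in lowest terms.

first term: -\frac{4}{15} e_{2} - \frac{4}{5} e_{5} + e_{23} - \frac{4}{5} e_{46} - \frac{7}{2} e_{245} - \frac{1}{3} e_{346} - \frac{14}{5} e_{356} + e_{23456}
second term: -\frac{4}{15} e_{2} - \frac{4}{5} e_{5} + e_{23} - \frac{4}{5} e_{46} + \frac{7}{2} e_{245} + \frac{1}{3} e_{346} + \frac{14}{5} e_{356} + e_{23456}
Answer: -7 e_{245} - \frac{2}{3} e_{346} - \frac{28}{5} e_{356}


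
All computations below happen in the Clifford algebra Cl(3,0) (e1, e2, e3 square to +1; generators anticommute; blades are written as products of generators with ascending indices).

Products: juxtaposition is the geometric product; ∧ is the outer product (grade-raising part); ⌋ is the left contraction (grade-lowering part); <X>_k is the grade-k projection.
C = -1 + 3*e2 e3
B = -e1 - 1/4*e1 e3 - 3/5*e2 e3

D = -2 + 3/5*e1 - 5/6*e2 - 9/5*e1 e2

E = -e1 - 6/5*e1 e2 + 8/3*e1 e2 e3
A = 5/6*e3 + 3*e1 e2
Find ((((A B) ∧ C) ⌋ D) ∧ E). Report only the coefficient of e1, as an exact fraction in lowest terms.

step 1: 5/24*e1 + 7/2*e2 - 29/30*e1 e3 + 3/4*e2 e3
step 2: -5/24*e1 - 7/2*e2 + 29/30*e1 e3 - 3/4*e2 e3 + 5/8*e1 e2 e3
step 3: 67/24 - 63/10*e1 + 3/8*e2
step 4: -67/24*e1 - 119/40*e1 e2 + 67/9*e1 e2 e3
Answer: -67/24


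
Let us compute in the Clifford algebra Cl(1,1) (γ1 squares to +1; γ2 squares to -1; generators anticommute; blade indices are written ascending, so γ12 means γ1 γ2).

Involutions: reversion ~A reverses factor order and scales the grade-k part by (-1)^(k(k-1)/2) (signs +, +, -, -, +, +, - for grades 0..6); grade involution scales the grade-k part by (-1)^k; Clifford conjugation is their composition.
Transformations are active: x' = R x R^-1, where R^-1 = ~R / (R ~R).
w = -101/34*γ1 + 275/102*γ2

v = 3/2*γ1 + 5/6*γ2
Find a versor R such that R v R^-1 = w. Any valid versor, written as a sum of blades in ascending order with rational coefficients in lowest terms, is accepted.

The midline construction: v and w both square to 14/9, so reflecting in their sum -25/17*γ1 + 60/17*γ2 exchanges them.
Answer: -25/17*γ1 + 60/17*γ2


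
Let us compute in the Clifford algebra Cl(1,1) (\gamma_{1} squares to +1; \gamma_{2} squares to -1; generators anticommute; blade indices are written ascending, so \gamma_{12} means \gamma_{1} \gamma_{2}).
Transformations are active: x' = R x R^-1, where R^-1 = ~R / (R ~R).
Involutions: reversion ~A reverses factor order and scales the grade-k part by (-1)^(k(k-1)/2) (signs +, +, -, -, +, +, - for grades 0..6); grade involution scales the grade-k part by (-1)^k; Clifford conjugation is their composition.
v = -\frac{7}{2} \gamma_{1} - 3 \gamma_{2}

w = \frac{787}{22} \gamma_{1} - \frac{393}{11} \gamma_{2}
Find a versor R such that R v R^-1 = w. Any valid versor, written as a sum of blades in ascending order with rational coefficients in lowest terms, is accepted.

Construction: equal norms (both \frac{13}{4}) license R = v + w = \frac{355}{11} \gamma_{1} - \frac{426}{11} \gamma_{2} — nothing changes along that direction, while (v - w)/2 changes sign, so v maps onto w.
Answer: \frac{355}{11} \gamma_{1} - \frac{426}{11} \gamma_{2}


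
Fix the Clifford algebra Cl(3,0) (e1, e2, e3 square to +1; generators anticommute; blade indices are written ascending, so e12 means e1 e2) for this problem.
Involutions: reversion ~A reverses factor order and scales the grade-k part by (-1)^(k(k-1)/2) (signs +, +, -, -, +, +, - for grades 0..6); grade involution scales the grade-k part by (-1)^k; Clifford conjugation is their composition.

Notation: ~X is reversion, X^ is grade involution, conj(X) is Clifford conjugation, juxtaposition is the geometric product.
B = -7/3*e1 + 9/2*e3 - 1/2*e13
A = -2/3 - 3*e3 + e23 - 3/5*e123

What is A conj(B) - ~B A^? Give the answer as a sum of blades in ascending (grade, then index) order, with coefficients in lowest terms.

first term: 27/2 - 1/18*e1 - 24/5*e2 + 3*e3 + 16/5*e12 + 20/3*e13 - 7/5*e23 + 7/3*e123
second term: 27/2 + 55/18*e1 - 21/5*e2 - 3*e3 + 11/5*e12 - 22/3*e13 - 7/5*e23 - 7/3*e123
Answer: -28/9*e1 - 3/5*e2 + 6*e3 + e12 + 14*e13 + 14/3*e123


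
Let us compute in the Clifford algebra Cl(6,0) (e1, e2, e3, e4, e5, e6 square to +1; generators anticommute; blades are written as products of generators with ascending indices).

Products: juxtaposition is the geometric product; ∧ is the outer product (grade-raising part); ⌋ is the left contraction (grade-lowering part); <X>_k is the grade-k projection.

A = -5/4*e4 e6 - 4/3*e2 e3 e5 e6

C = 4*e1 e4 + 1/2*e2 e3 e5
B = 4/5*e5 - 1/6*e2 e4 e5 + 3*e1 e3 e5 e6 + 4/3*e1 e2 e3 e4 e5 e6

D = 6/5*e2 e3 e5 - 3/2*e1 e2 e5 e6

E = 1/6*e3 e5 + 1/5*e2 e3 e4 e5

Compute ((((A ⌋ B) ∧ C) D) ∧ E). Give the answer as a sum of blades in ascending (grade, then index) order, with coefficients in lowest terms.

step 1: -16/9*e1 e4 - 5/3*e1 e2 e3 e5
step 2: -8/9*e1 e2 e3 e4 e5
step 3: 16/15*e1 e4 - 4/3*e3 e4 e6
step 4: -8/45*e1 e3 e4 e5
Answer: -8/45*e1 e3 e4 e5


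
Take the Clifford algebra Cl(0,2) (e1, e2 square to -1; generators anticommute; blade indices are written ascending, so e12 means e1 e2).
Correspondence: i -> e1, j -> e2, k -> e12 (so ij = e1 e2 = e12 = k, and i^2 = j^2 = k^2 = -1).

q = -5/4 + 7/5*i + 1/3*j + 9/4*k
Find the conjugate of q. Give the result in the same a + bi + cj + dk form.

In blades: q = -5/4 + 7/5*e1 + 1/3*e2 + 9/4*e12.
Conjugation here is Clifford conjugation: the scalar is fixed and the grade-1 and grade-2 blades all flip sign, giving -5/4 - 7/5*e1 - 1/3*e2 - 9/4*e12; translating back:
Answer: -5/4 - 7/5*i - 1/3*j - 9/4*k


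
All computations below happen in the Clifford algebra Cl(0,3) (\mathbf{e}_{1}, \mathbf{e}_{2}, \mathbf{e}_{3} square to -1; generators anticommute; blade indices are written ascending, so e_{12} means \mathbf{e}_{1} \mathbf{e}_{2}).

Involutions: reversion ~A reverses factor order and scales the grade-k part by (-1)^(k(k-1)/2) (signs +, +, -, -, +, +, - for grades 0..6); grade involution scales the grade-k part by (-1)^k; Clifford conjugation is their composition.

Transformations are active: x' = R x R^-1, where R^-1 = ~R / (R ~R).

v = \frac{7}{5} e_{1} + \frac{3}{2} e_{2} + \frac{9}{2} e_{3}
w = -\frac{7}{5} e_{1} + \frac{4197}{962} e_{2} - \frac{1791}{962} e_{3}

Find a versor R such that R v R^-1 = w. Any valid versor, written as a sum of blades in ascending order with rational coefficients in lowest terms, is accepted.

Take R = v + w = \frac{2820}{481} e_{2} + \frac{1269}{481} e_{3}. Because q(v) = q(w) = -\frac{1223}{50}, conjugation by R sends v exactly to w.
Answer: \frac{2820}{481} e_{2} + \frac{1269}{481} e_{3}
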